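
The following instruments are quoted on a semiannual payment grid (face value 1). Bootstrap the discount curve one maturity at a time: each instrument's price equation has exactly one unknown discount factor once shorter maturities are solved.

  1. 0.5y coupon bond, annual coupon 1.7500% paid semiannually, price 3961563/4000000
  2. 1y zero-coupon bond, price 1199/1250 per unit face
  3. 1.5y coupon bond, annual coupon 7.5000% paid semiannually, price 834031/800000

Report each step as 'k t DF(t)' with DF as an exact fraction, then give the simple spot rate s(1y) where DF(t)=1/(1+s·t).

step 1 [0.5y] bond c/2=7/800: DF=(3961563/4000000 − 7/800·(0))/(1+7/800) = 4909/5000 ≈ 0.981800
step 2 [1y] zero: DF = P = 1199/1250 ≈ 0.959200
step 3 [1.5y] bond c/2=3/80: DF=(834031/800000 − 3/80·(0.981800+0.959200))/(1+3/80) = 9347/10000 ≈ 0.934700

1 1/2 4909/5000
2 1 1199/1250
3 3/2 9347/10000
s(1y) = (1/(1199/1250) − 1)/(1) = 51/1199 ≈ 4.2535%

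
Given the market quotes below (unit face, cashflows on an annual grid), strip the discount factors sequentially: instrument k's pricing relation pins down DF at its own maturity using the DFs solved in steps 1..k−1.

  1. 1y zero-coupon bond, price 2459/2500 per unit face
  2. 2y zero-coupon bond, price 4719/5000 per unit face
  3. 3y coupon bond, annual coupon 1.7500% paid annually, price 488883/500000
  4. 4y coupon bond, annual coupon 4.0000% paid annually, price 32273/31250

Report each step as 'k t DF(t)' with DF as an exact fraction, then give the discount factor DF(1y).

step 1 [1y] zero: DF = P = 2459/2500 ≈ 0.983600
step 2 [2y] zero: DF = P = 4719/5000 ≈ 0.943800
step 3 [3y] bond c/1=7/400: DF=(488883/500000 − 7/400·(0.983600+0.943800))/(1+7/400) = 4639/5000 ≈ 0.927800
step 4 [4y] bond c/1=1/25: DF=(32273/31250 − 1/25·(0.983600+0.943800+0.927800))/(1+1/25) = 552/625 ≈ 0.883200

1 1 2459/2500
2 2 4719/5000
3 3 4639/5000
4 4 552/625
DF(1y) = 2459/2500 ≈ 0.983600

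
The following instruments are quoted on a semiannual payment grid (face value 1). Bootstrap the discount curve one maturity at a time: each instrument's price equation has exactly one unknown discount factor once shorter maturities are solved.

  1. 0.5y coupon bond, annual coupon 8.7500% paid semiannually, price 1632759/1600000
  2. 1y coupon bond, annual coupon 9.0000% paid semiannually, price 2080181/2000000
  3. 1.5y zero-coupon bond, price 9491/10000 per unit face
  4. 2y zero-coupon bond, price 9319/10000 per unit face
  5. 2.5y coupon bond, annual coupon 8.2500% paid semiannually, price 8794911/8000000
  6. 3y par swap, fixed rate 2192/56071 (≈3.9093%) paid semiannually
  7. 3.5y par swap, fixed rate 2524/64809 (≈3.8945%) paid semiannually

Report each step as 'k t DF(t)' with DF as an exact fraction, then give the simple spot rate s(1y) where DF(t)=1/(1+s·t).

step 1 [0.5y] bond c/2=7/160: DF=(1632759/1600000 − 7/160·(0))/(1+7/160) = 9777/10000 ≈ 0.977700
step 2 [1y] bond c/2=9/200: DF=(2080181/2000000 − 9/200·(0.977700))/(1+9/200) = 2383/2500 ≈ 0.953200
step 3 [1.5y] zero: DF = P = 9491/10000 ≈ 0.949100
step 4 [2y] zero: DF = P = 9319/10000 ≈ 0.931900
step 5 [2.5y] bond c/2=33/800: DF=(8794911/8000000 − 33/800·(0.977700+0.953200+0.949100+0.931900))/(1+33/800) = 1131/1250 ≈ 0.904800
step 6 [3y] swap r/2=1096/56071: DF=(1 − 1096/56071·(0.977700+0.953200+0.949100+0.931900+0.904800))/(1+1096/56071) = 1113/1250 ≈ 0.890400
step 7 [3.5y] swap r/2=1262/64809: DF=(1 − 1262/64809·(0.977700+0.953200+0.949100+0.931900+0.904800+0.890400))/(1+1262/64809) = 4369/5000 ≈ 0.873800

1 1/2 9777/10000
2 1 2383/2500
3 3/2 9491/10000
4 2 9319/10000
5 5/2 1131/1250
6 3 1113/1250
7 7/2 4369/5000
s(1y) = (1/(2383/2500) − 1)/(1) = 117/2383 ≈ 4.9098%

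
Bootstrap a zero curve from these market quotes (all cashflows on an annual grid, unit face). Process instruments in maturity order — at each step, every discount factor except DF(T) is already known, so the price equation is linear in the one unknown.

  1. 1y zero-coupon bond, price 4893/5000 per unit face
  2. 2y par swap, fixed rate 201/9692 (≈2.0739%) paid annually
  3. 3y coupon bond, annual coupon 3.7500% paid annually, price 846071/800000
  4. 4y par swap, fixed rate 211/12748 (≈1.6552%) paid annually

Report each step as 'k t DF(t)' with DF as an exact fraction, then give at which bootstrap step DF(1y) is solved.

1 1 4893/5000
2 2 4799/5000
3 3 9493/10000
4 4 9367/10000
DF(1y) is solved at step 1

step 1 [1y] zero: DF = P = 4893/5000 ≈ 0.978600
step 2 [2y] swap r/1=201/9692: DF=(1 − 201/9692·(0.978600))/(1+201/9692) = 4799/5000 ≈ 0.959800
step 3 [3y] bond c/1=3/80: DF=(846071/800000 − 3/80·(0.978600+0.959800))/(1+3/80) = 9493/10000 ≈ 0.949300
step 4 [4y] swap r/1=211/12748: DF=(1 − 211/12748·(0.978600+0.959800+0.949300))/(1+211/12748) = 9367/10000 ≈ 0.936700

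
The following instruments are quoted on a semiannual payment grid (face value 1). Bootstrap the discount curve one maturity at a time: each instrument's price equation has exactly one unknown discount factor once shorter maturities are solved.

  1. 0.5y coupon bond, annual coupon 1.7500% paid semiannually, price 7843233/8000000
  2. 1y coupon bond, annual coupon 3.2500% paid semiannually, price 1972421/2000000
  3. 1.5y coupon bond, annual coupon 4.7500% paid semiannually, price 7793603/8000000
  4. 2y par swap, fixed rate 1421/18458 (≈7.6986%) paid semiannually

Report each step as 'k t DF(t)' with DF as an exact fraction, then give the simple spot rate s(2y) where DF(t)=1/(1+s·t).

1 1/2 9719/10000
2 1 9549/10000
3 3/2 9069/10000
4 2 8579/10000
s(2y) = (1/(8579/10000) − 1)/(2) = 1421/17158 ≈ 8.2819%

step 1 [0.5y] bond c/2=7/800: DF=(7843233/8000000 − 7/800·(0))/(1+7/800) = 9719/10000 ≈ 0.971900
step 2 [1y] bond c/2=13/800: DF=(1972421/2000000 − 13/800·(0.971900))/(1+13/800) = 9549/10000 ≈ 0.954900
step 3 [1.5y] bond c/2=19/800: DF=(7793603/8000000 − 19/800·(0.971900+0.954900))/(1+19/800) = 9069/10000 ≈ 0.906900
step 4 [2y] swap r/2=1421/36916: DF=(1 − 1421/36916·(0.971900+0.954900+0.906900))/(1+1421/36916) = 8579/10000 ≈ 0.857900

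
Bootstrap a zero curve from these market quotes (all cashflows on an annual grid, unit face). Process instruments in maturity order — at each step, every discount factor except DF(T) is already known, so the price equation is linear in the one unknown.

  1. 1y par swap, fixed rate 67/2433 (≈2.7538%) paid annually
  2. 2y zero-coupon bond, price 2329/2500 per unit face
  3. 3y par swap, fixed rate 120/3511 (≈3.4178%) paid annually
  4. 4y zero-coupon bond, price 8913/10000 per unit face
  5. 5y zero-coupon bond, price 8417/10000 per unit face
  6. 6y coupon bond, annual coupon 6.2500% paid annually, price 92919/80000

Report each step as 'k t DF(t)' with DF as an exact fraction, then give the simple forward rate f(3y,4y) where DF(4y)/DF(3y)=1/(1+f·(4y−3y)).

step 1 [1y] swap r/1=67/2433: DF=(1 − 67/2433·(0))/(1+67/2433) = 2433/2500 ≈ 0.973200
step 2 [2y] zero: DF = P = 2329/2500 ≈ 0.931600
step 3 [3y] swap r/1=120/3511: DF=(1 − 120/3511·(0.973200+0.931600))/(1+120/3511) = 113/125 ≈ 0.904000
step 4 [4y] zero: DF = P = 8913/10000 ≈ 0.891300
step 5 [5y] zero: DF = P = 8417/10000 ≈ 0.841700
step 6 [6y] bond c/1=1/16: DF=(92919/80000 − 1/16·(0.973200+0.931600+0.904000+0.891300+0.841700))/(1+1/16) = 413/500 ≈ 0.826000

1 1 2433/2500
2 2 2329/2500
3 3 113/125
4 4 8913/10000
5 5 8417/10000
6 6 413/500
f(3y,4y) = ((113/125)/(8913/10000) − 1)/(1) = 127/8913 ≈ 1.4249%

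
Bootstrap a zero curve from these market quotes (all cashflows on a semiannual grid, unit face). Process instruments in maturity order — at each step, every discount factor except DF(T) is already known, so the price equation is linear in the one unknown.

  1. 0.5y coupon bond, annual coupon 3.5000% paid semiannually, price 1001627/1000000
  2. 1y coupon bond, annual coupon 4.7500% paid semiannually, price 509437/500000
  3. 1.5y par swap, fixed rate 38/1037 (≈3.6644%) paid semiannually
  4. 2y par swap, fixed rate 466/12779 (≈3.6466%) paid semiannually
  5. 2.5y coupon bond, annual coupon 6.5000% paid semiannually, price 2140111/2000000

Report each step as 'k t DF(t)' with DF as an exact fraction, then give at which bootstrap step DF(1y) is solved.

1 1/2 2461/2500
2 1 2431/2500
3 3/2 2367/2500
4 2 9301/10000
5 5/2 9157/10000
DF(1y) is solved at step 2

step 1 [0.5y] bond c/2=7/400: DF=(1001627/1000000 − 7/400·(0))/(1+7/400) = 2461/2500 ≈ 0.984400
step 2 [1y] bond c/2=19/800: DF=(509437/500000 − 19/800·(0.984400))/(1+19/800) = 2431/2500 ≈ 0.972400
step 3 [1.5y] swap r/2=19/1037: DF=(1 − 19/1037·(0.984400+0.972400))/(1+19/1037) = 2367/2500 ≈ 0.946800
step 4 [2y] swap r/2=233/12779: DF=(1 − 233/12779·(0.984400+0.972400+0.946800))/(1+233/12779) = 9301/10000 ≈ 0.930100
step 5 [2.5y] bond c/2=13/400: DF=(2140111/2000000 − 13/400·(0.984400+0.972400+0.946800+0.930100))/(1+13/400) = 9157/10000 ≈ 0.915700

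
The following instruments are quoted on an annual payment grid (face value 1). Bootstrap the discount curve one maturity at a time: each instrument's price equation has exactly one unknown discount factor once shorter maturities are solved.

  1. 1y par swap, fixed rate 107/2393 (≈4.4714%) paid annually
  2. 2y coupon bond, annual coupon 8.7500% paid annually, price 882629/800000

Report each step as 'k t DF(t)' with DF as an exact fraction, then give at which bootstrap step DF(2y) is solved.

1 1 2393/2500
2 2 15/16
DF(2y) is solved at step 2

step 1 [1y] swap r/1=107/2393: DF=(1 − 107/2393·(0))/(1+107/2393) = 2393/2500 ≈ 0.957200
step 2 [2y] bond c/1=7/80: DF=(882629/800000 − 7/80·(0.957200))/(1+7/80) = 15/16 ≈ 0.937500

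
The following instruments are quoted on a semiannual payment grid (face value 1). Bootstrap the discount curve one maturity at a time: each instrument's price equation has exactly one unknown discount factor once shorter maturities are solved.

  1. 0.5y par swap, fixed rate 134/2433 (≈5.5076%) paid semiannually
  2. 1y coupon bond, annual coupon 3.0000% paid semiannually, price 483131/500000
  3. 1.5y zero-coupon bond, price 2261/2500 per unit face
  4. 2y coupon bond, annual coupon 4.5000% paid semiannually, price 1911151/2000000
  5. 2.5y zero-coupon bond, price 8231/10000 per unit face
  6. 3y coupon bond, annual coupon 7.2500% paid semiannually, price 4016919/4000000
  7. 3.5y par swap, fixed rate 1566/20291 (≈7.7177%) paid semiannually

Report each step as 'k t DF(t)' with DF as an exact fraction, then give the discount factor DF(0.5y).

step 1 [0.5y] swap r/2=67/2433: DF=(1 − 67/2433·(0))/(1+67/2433) = 2433/2500 ≈ 0.973200
step 2 [1y] bond c/2=3/200: DF=(483131/500000 − 3/200·(0.973200))/(1+3/200) = 586/625 ≈ 0.937600
step 3 [1.5y] zero: DF = P = 2261/2500 ≈ 0.904400
step 4 [2y] bond c/2=9/400: DF=(1911151/2000000 − 9/400·(0.973200+0.937600+0.904400))/(1+9/400) = 4363/5000 ≈ 0.872600
step 5 [2.5y] zero: DF = P = 8231/10000 ≈ 0.823100
step 6 [3y] bond c/2=29/800: DF=(4016919/4000000 − 29/800·(0.973200+0.937600+0.904400+0.872600+0.823100))/(1+29/800) = 8113/10000 ≈ 0.811300
step 7 [3.5y] swap r/2=783/20291: DF=(1 − 783/20291·(0.973200+0.937600+0.904400+0.872600+0.823100+0.811300))/(1+783/20291) = 7651/10000 ≈ 0.765100

1 1/2 2433/2500
2 1 586/625
3 3/2 2261/2500
4 2 4363/5000
5 5/2 8231/10000
6 3 8113/10000
7 7/2 7651/10000
DF(0.5y) = 2433/2500 ≈ 0.973200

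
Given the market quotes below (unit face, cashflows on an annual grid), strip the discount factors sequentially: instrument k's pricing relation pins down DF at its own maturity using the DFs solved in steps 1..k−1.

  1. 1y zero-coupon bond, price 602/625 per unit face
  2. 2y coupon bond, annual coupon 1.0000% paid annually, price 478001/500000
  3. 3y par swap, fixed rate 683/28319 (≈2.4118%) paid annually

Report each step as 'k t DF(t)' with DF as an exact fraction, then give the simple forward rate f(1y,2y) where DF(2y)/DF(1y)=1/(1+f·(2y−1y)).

step 1 [1y] zero: DF = P = 602/625 ≈ 0.963200
step 2 [2y] bond c/1=1/100: DF=(478001/500000 − 1/100·(0.963200))/(1+1/100) = 937/1000 ≈ 0.937000
step 3 [3y] swap r/1=683/28319: DF=(1 − 683/28319·(0.963200+0.937000))/(1+683/28319) = 9317/10000 ≈ 0.931700

1 1 602/625
2 2 937/1000
3 3 9317/10000
f(1y,2y) = ((602/625)/(937/1000) − 1)/(1) = 131/4685 ≈ 2.7962%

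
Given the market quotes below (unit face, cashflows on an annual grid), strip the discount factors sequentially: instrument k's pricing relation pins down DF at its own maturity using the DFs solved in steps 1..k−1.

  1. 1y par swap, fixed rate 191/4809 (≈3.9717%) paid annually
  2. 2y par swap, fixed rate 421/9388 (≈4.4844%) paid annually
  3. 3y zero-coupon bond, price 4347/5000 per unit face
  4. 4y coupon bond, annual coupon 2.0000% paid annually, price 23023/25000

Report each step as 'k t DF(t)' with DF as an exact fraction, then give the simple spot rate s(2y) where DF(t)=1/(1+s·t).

step 1 [1y] swap r/1=191/4809: DF=(1 − 191/4809·(0))/(1+191/4809) = 4809/5000 ≈ 0.961800
step 2 [2y] swap r/1=421/9388: DF=(1 − 421/9388·(0.961800))/(1+421/9388) = 4579/5000 ≈ 0.915800
step 3 [3y] zero: DF = P = 4347/5000 ≈ 0.869400
step 4 [4y] bond c/1=1/50: DF=(23023/25000 − 1/50·(0.961800+0.915800+0.869400))/(1+1/50) = 849/1000 ≈ 0.849000

1 1 4809/5000
2 2 4579/5000
3 3 4347/5000
4 4 849/1000
s(2y) = (1/(4579/5000) − 1)/(2) = 421/9158 ≈ 4.5971%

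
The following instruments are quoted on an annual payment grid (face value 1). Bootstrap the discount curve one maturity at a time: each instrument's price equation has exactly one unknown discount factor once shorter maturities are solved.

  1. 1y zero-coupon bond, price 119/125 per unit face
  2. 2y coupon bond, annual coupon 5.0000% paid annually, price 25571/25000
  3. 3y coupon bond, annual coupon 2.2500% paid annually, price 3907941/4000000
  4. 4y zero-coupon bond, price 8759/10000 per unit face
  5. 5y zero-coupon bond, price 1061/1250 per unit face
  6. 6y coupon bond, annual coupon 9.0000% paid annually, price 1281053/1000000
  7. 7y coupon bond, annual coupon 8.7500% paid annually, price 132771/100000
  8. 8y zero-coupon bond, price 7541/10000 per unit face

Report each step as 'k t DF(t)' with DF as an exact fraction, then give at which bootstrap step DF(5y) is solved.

1 1 119/125
2 2 1161/1250
3 3 9141/10000
4 4 8759/10000
5 5 1061/1250
6 6 8021/10000
7 7 7927/10000
8 8 7541/10000
DF(5y) is solved at step 5

step 1 [1y] zero: DF = P = 119/125 ≈ 0.952000
step 2 [2y] bond c/1=1/20: DF=(25571/25000 − 1/20·(0.952000))/(1+1/20) = 1161/1250 ≈ 0.928800
step 3 [3y] bond c/1=9/400: DF=(3907941/4000000 − 9/400·(0.952000+0.928800))/(1+9/400) = 9141/10000 ≈ 0.914100
step 4 [4y] zero: DF = P = 8759/10000 ≈ 0.875900
step 5 [5y] zero: DF = P = 1061/1250 ≈ 0.848800
step 6 [6y] bond c/1=9/100: DF=(1281053/1000000 − 9/100·(0.952000+0.928800+0.914100+0.875900+0.848800))/(1+9/100) = 8021/10000 ≈ 0.802100
step 7 [7y] bond c/1=7/80: DF=(132771/100000 − 7/80·(0.952000+0.928800+0.914100+0.875900+0.848800+0.802100))/(1+7/80) = 7927/10000 ≈ 0.792700
step 8 [8y] zero: DF = P = 7541/10000 ≈ 0.754100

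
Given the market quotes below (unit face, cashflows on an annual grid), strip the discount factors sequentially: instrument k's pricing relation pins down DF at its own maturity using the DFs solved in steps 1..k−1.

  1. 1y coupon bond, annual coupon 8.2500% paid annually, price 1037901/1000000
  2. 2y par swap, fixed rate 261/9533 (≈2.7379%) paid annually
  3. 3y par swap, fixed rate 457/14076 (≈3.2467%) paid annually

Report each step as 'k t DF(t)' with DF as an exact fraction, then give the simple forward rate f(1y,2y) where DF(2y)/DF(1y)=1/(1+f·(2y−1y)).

1 1 2397/2500
2 2 4739/5000
3 3 4543/5000
f(1y,2y) = ((2397/2500)/(4739/5000) − 1)/(1) = 55/4739 ≈ 1.1606%

step 1 [1y] bond c/1=33/400: DF=(1037901/1000000 − 33/400·(0))/(1+33/400) = 2397/2500 ≈ 0.958800
step 2 [2y] swap r/1=261/9533: DF=(1 − 261/9533·(0.958800))/(1+261/9533) = 4739/5000 ≈ 0.947800
step 3 [3y] swap r/1=457/14076: DF=(1 − 457/14076·(0.958800+0.947800))/(1+457/14076) = 4543/5000 ≈ 0.908600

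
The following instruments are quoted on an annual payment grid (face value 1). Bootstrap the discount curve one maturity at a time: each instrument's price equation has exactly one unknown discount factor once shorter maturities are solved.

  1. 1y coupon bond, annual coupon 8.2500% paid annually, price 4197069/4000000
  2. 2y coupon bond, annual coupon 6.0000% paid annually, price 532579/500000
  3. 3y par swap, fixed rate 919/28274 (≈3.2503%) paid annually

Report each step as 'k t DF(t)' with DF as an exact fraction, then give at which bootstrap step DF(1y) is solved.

step 1 [1y] bond c/1=33/400: DF=(4197069/4000000 − 33/400·(0))/(1+33/400) = 9693/10000 ≈ 0.969300
step 2 [2y] bond c/1=3/50: DF=(532579/500000 − 3/50·(0.969300))/(1+3/50) = 19/20 ≈ 0.950000
step 3 [3y] swap r/1=919/28274: DF=(1 − 919/28274·(0.969300+0.950000))/(1+919/28274) = 9081/10000 ≈ 0.908100

1 1 9693/10000
2 2 19/20
3 3 9081/10000
DF(1y) is solved at step 1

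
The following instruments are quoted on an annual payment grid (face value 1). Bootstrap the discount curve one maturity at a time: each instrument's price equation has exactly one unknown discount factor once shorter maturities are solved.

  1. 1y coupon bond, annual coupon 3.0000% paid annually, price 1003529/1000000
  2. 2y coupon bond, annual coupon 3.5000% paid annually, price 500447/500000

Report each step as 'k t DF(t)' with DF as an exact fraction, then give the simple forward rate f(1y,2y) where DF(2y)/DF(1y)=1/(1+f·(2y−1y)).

1 1 9743/10000
2 2 9341/10000
f(1y,2y) = ((9743/10000)/(9341/10000) − 1)/(1) = 402/9341 ≈ 4.3036%

step 1 [1y] bond c/1=3/100: DF=(1003529/1000000 − 3/100·(0))/(1+3/100) = 9743/10000 ≈ 0.974300
step 2 [2y] bond c/1=7/200: DF=(500447/500000 − 7/200·(0.974300))/(1+7/200) = 9341/10000 ≈ 0.934100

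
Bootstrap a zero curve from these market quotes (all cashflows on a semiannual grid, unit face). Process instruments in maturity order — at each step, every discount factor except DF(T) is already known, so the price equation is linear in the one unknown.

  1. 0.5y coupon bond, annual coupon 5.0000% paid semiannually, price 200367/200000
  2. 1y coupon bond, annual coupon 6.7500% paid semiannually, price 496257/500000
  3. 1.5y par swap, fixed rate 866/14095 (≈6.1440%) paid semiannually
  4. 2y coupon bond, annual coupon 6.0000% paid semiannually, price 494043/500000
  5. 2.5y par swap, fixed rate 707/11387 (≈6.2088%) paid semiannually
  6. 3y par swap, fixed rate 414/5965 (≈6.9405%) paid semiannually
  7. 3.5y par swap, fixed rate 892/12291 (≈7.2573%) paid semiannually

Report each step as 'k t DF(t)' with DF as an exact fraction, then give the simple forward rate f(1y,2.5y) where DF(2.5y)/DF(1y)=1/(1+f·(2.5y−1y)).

1 1/2 4887/5000
2 1 4641/5000
3 3/2 4567/5000
4 2 2193/2500
5 5/2 4293/5000
6 3 8137/10000
7 7/2 777/1000
f(1y,2.5y) = ((4641/5000)/(4293/5000) − 1)/(3/2) = 232/4293 ≈ 5.4041%

step 1 [0.5y] bond c/2=1/40: DF=(200367/200000 − 1/40·(0))/(1+1/40) = 4887/5000 ≈ 0.977400
step 2 [1y] bond c/2=27/800: DF=(496257/500000 − 27/800·(0.977400))/(1+27/800) = 4641/5000 ≈ 0.928200
step 3 [1.5y] swap r/2=433/14095: DF=(1 − 433/14095·(0.977400+0.928200))/(1+433/14095) = 4567/5000 ≈ 0.913400
step 4 [2y] bond c/2=3/100: DF=(494043/500000 − 3/100·(0.977400+0.928200+0.913400))/(1+3/100) = 2193/2500 ≈ 0.877200
step 5 [2.5y] swap r/2=707/22774: DF=(1 − 707/22774·(0.977400+0.928200+0.913400+0.877200))/(1+707/22774) = 4293/5000 ≈ 0.858600
step 6 [3y] swap r/2=207/5965: DF=(1 − 207/5965·(0.977400+0.928200+0.913400+0.877200+0.858600))/(1+207/5965) = 8137/10000 ≈ 0.813700
step 7 [3.5y] swap r/2=446/12291: DF=(1 − 446/12291·(0.977400+0.928200+0.913400+0.877200+0.858600+0.813700))/(1+446/12291) = 777/1000 ≈ 0.777000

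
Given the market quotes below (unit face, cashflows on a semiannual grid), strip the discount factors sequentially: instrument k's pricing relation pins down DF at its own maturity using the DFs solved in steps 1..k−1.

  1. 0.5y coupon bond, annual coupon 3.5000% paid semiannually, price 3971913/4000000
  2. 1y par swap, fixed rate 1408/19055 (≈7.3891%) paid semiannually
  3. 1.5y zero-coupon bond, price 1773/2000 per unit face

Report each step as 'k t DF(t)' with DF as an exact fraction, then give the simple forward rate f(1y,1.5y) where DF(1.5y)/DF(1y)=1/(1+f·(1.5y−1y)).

step 1 [0.5y] bond c/2=7/400: DF=(3971913/4000000 − 7/400·(0))/(1+7/400) = 9759/10000 ≈ 0.975900
step 2 [1y] swap r/2=704/19055: DF=(1 − 704/19055·(0.975900))/(1+704/19055) = 581/625 ≈ 0.929600
step 3 [1.5y] zero: DF = P = 1773/2000 ≈ 0.886500

1 1/2 9759/10000
2 1 581/625
3 3/2 1773/2000
f(1y,1.5y) = ((581/625)/(1773/2000) − 1)/(1/2) = 862/8865 ≈ 9.7236%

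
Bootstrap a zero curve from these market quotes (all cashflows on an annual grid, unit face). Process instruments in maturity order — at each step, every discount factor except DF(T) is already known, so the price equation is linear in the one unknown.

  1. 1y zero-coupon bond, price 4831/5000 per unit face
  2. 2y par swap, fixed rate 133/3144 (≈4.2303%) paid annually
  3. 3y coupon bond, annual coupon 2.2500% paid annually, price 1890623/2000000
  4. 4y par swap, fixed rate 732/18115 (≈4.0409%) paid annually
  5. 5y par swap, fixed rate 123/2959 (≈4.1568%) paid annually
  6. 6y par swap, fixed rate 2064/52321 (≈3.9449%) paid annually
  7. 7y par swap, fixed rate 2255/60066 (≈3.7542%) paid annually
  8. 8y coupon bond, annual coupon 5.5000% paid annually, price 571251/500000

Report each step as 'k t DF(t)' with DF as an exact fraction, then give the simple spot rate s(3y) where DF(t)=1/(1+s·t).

1 1 4831/5000
2 2 4601/5000
3 3 883/1000
4 4 1067/1250
5 5 1631/2000
6 6 496/625
7 7 1549/2000
8 8 3849/5000
s(3y) = (1/(883/1000) − 1)/(3) = 39/883 ≈ 4.4168%

step 1 [1y] zero: DF = P = 4831/5000 ≈ 0.966200
step 2 [2y] swap r/1=133/3144: DF=(1 − 133/3144·(0.966200))/(1+133/3144) = 4601/5000 ≈ 0.920200
step 3 [3y] bond c/1=9/400: DF=(1890623/2000000 − 9/400·(0.966200+0.920200))/(1+9/400) = 883/1000 ≈ 0.883000
step 4 [4y] swap r/1=732/18115: DF=(1 − 732/18115·(0.966200+0.920200+0.883000))/(1+732/18115) = 1067/1250 ≈ 0.853600
step 5 [5y] swap r/1=123/2959: DF=(1 − 123/2959·(0.966200+0.920200+0.883000+0.853600))/(1+123/2959) = 1631/2000 ≈ 0.815500
step 6 [6y] swap r/1=2064/52321: DF=(1 − 2064/52321·(0.966200+0.920200+0.883000+0.853600+0.815500))/(1+2064/52321) = 496/625 ≈ 0.793600
step 7 [7y] swap r/1=2255/60066: DF=(1 − 2255/60066·(0.966200+0.920200+0.883000+0.853600+0.815500+0.793600))/(1+2255/60066) = 1549/2000 ≈ 0.774500
step 8 [8y] bond c/1=11/200: DF=(571251/500000 − 11/200·(0.966200+0.920200+0.883000+0.853600+0.815500+0.793600+0.774500))/(1+11/200) = 3849/5000 ≈ 0.769800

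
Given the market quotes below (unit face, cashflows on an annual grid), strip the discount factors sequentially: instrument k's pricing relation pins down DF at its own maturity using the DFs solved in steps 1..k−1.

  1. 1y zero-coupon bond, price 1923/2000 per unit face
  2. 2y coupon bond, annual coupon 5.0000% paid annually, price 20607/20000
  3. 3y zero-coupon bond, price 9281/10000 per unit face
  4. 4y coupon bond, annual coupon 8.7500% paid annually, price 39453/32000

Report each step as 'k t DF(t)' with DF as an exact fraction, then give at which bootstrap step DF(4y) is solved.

1 1 1923/2000
2 2 1871/2000
3 3 9281/10000
4 4 1133/1250
DF(4y) is solved at step 4

step 1 [1y] zero: DF = P = 1923/2000 ≈ 0.961500
step 2 [2y] bond c/1=1/20: DF=(20607/20000 − 1/20·(0.961500))/(1+1/20) = 1871/2000 ≈ 0.935500
step 3 [3y] zero: DF = P = 9281/10000 ≈ 0.928100
step 4 [4y] bond c/1=7/80: DF=(39453/32000 − 7/80·(0.961500+0.935500+0.928100))/(1+7/80) = 1133/1250 ≈ 0.906400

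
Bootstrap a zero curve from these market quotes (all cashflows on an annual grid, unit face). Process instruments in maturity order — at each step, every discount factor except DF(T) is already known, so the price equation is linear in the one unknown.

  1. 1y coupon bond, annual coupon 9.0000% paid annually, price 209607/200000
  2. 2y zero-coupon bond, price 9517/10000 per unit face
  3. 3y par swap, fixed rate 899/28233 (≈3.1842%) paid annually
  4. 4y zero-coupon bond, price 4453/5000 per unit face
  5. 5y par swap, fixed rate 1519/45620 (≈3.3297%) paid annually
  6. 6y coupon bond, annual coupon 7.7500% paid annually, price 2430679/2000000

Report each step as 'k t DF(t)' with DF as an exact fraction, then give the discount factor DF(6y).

1 1 1923/2000
2 2 9517/10000
3 3 9101/10000
4 4 4453/5000
5 5 8481/10000
6 6 3999/5000
DF(6y) = 3999/5000 ≈ 0.799800

step 1 [1y] bond c/1=9/100: DF=(209607/200000 − 9/100·(0))/(1+9/100) = 1923/2000 ≈ 0.961500
step 2 [2y] zero: DF = P = 9517/10000 ≈ 0.951700
step 3 [3y] swap r/1=899/28233: DF=(1 − 899/28233·(0.961500+0.951700))/(1+899/28233) = 9101/10000 ≈ 0.910100
step 4 [4y] zero: DF = P = 4453/5000 ≈ 0.890600
step 5 [5y] swap r/1=1519/45620: DF=(1 − 1519/45620·(0.961500+0.951700+0.910100+0.890600))/(1+1519/45620) = 8481/10000 ≈ 0.848100
step 6 [6y] bond c/1=31/400: DF=(2430679/2000000 − 31/400·(0.961500+0.951700+0.910100+0.890600+0.848100))/(1+31/400) = 3999/5000 ≈ 0.799800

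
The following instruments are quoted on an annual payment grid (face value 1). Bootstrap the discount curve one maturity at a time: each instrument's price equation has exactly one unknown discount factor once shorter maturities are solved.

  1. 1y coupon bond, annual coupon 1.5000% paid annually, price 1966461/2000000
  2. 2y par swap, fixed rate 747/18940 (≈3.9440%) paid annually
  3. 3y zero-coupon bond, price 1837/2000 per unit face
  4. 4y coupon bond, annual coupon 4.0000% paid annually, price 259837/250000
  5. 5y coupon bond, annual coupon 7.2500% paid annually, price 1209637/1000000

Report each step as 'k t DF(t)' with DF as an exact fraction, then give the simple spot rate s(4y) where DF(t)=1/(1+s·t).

step 1 [1y] bond c/1=3/200: DF=(1966461/2000000 − 3/200·(0))/(1+3/200) = 9687/10000 ≈ 0.968700
step 2 [2y] swap r/1=747/18940: DF=(1 − 747/18940·(0.968700))/(1+747/18940) = 9253/10000 ≈ 0.925300
step 3 [3y] zero: DF = P = 1837/2000 ≈ 0.918500
step 4 [4y] bond c/1=1/25: DF=(259837/250000 − 1/25·(0.968700+0.925300+0.918500))/(1+1/25) = 557/625 ≈ 0.891200
step 5 [5y] bond c/1=29/400: DF=(1209637/1000000 − 29/400·(0.968700+0.925300+0.918500+0.891200))/(1+29/400) = 351/400 ≈ 0.877500

1 1 9687/10000
2 2 9253/10000
3 3 1837/2000
4 4 557/625
5 5 351/400
s(4y) = (1/(557/625) − 1)/(4) = 17/557 ≈ 3.0521%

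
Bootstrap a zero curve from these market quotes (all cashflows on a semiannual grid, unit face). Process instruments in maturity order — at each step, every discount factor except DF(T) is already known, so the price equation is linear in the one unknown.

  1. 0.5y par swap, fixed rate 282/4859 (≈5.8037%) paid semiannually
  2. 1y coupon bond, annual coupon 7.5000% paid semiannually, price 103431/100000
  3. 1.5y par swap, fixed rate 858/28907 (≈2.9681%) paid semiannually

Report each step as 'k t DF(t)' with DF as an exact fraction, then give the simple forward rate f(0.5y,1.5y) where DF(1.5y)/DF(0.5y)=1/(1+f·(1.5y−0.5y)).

1 1/2 4859/5000
2 1 4809/5000
3 3/2 9571/10000
f(0.5y,1.5y) = ((4859/5000)/(9571/10000) − 1)/(1) = 147/9571 ≈ 1.5359%

step 1 [0.5y] swap r/2=141/4859: DF=(1 − 141/4859·(0))/(1+141/4859) = 4859/5000 ≈ 0.971800
step 2 [1y] bond c/2=3/80: DF=(103431/100000 − 3/80·(0.971800))/(1+3/80) = 4809/5000 ≈ 0.961800
step 3 [1.5y] swap r/2=429/28907: DF=(1 − 429/28907·(0.971800+0.961800))/(1+429/28907) = 9571/10000 ≈ 0.957100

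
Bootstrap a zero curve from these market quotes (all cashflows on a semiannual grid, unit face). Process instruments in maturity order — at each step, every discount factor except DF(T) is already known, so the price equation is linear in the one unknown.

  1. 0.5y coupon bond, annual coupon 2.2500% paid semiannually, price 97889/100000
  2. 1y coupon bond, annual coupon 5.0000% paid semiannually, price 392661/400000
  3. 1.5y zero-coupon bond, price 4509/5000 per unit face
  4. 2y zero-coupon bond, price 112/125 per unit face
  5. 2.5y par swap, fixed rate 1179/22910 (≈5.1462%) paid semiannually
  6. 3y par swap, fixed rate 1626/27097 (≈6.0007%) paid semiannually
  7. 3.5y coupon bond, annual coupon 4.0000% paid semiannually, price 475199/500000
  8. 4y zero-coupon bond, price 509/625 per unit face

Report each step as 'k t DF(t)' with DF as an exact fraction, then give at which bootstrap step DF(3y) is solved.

1 1/2 121/125
2 1 9341/10000
3 3/2 4509/5000
4 2 112/125
5 5/2 8821/10000
6 3 4187/5000
7 7/2 1651/2000
8 4 509/625
DF(3y) is solved at step 6

step 1 [0.5y] bond c/2=9/800: DF=(97889/100000 − 9/800·(0))/(1+9/800) = 121/125 ≈ 0.968000
step 2 [1y] bond c/2=1/40: DF=(392661/400000 − 1/40·(0.968000))/(1+1/40) = 9341/10000 ≈ 0.934100
step 3 [1.5y] zero: DF = P = 4509/5000 ≈ 0.901800
step 4 [2y] zero: DF = P = 112/125 ≈ 0.896000
step 5 [2.5y] swap r/2=1179/45820: DF=(1 − 1179/45820·(0.968000+0.934100+0.901800+0.896000))/(1+1179/45820) = 8821/10000 ≈ 0.882100
step 6 [3y] swap r/2=813/27097: DF=(1 − 813/27097·(0.968000+0.934100+0.901800+0.896000+0.882100))/(1+813/27097) = 4187/5000 ≈ 0.837400
step 7 [3.5y] bond c/2=1/50: DF=(475199/500000 − 1/50·(0.968000+0.934100+0.901800+0.896000+0.882100+0.837400))/(1+1/50) = 1651/2000 ≈ 0.825500
step 8 [4y] zero: DF = P = 509/625 ≈ 0.814400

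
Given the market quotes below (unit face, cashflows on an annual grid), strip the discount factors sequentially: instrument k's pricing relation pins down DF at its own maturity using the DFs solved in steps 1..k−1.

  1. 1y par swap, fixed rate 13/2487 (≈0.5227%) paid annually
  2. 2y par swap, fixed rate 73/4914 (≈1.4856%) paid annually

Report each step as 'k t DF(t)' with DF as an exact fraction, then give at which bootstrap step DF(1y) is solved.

step 1 [1y] swap r/1=13/2487: DF=(1 − 13/2487·(0))/(1+13/2487) = 2487/2500 ≈ 0.994800
step 2 [2y] swap r/1=73/4914: DF=(1 − 73/4914·(0.994800))/(1+73/4914) = 2427/2500 ≈ 0.970800

1 1 2487/2500
2 2 2427/2500
DF(1y) is solved at step 1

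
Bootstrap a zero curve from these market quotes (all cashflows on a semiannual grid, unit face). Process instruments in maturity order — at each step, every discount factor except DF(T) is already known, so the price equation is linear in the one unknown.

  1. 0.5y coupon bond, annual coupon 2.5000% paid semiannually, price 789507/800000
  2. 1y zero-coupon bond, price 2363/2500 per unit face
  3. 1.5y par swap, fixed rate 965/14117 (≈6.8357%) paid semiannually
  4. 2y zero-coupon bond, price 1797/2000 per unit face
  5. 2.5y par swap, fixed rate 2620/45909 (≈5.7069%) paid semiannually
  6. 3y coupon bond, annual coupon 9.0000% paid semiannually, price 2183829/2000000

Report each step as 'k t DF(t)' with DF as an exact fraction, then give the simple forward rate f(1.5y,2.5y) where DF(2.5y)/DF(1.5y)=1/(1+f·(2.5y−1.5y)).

1 1/2 9747/10000
2 1 2363/2500
3 3/2 1807/2000
4 2 1797/2000
5 5/2 869/1000
6 3 1059/1250
f(1.5y,2.5y) = ((1807/2000)/(869/1000) − 1)/(1) = 69/1738 ≈ 3.9701%

step 1 [0.5y] bond c/2=1/80: DF=(789507/800000 − 1/80·(0))/(1+1/80) = 9747/10000 ≈ 0.974700
step 2 [1y] zero: DF = P = 2363/2500 ≈ 0.945200
step 3 [1.5y] swap r/2=965/28234: DF=(1 − 965/28234·(0.974700+0.945200))/(1+965/28234) = 1807/2000 ≈ 0.903500
step 4 [2y] zero: DF = P = 1797/2000 ≈ 0.898500
step 5 [2.5y] swap r/2=1310/45909: DF=(1 − 1310/45909·(0.974700+0.945200+0.903500+0.898500))/(1+1310/45909) = 869/1000 ≈ 0.869000
step 6 [3y] bond c/2=9/200: DF=(2183829/2000000 − 9/200·(0.974700+0.945200+0.903500+0.898500+0.869000))/(1+9/200) = 1059/1250 ≈ 0.847200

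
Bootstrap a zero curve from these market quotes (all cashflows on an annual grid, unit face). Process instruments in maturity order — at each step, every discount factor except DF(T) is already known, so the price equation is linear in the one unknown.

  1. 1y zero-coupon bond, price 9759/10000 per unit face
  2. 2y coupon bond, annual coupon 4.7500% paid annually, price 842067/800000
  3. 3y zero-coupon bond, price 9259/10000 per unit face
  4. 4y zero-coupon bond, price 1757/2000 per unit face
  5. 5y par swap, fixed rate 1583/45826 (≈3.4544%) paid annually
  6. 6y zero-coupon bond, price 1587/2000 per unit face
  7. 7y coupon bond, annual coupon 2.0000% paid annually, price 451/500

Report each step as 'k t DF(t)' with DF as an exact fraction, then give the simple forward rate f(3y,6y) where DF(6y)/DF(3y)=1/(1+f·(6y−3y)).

1 1 9759/10000
2 2 4803/5000
3 3 9259/10000
4 4 1757/2000
5 5 8417/10000
6 6 1587/2000
7 7 7789/10000
f(3y,6y) = ((9259/10000)/(1587/2000) − 1)/(3) = 1324/23805 ≈ 5.5619%

step 1 [1y] zero: DF = P = 9759/10000 ≈ 0.975900
step 2 [2y] bond c/1=19/400: DF=(842067/800000 − 19/400·(0.975900))/(1+19/400) = 4803/5000 ≈ 0.960600
step 3 [3y] zero: DF = P = 9259/10000 ≈ 0.925900
step 4 [4y] zero: DF = P = 1757/2000 ≈ 0.878500
step 5 [5y] swap r/1=1583/45826: DF=(1 − 1583/45826·(0.975900+0.960600+0.925900+0.878500))/(1+1583/45826) = 8417/10000 ≈ 0.841700
step 6 [6y] zero: DF = P = 1587/2000 ≈ 0.793500
step 7 [7y] bond c/1=1/50: DF=(451/500 − 1/50·(0.975900+0.960600+0.925900+0.878500+0.841700+0.793500))/(1+1/50) = 7789/10000 ≈ 0.778900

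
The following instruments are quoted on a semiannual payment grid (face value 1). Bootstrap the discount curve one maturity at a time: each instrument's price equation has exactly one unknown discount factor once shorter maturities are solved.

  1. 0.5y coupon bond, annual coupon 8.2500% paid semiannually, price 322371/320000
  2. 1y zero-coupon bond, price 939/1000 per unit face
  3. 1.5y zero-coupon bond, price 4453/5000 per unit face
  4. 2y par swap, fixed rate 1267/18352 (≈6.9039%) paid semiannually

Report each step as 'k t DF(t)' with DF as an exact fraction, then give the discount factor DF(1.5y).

step 1 [0.5y] bond c/2=33/800: DF=(322371/320000 − 33/800·(0))/(1+33/800) = 387/400 ≈ 0.967500
step 2 [1y] zero: DF = P = 939/1000 ≈ 0.939000
step 3 [1.5y] zero: DF = P = 4453/5000 ≈ 0.890600
step 4 [2y] swap r/2=1267/36704: DF=(1 − 1267/36704·(0.967500+0.939000+0.890600))/(1+1267/36704) = 8733/10000 ≈ 0.873300

1 1/2 387/400
2 1 939/1000
3 3/2 4453/5000
4 2 8733/10000
DF(1.5y) = 4453/5000 ≈ 0.890600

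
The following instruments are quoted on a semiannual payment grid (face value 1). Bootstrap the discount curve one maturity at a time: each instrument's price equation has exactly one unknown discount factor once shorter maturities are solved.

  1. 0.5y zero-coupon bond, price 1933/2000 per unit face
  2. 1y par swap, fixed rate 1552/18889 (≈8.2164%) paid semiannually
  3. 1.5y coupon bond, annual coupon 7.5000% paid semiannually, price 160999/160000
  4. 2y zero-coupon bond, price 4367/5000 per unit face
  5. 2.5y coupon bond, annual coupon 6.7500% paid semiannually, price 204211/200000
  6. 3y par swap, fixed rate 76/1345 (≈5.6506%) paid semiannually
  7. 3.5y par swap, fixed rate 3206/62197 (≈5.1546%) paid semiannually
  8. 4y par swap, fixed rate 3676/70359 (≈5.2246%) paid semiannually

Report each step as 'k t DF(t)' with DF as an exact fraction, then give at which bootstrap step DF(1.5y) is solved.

step 1 [0.5y] zero: DF = P = 1933/2000 ≈ 0.966500
step 2 [1y] swap r/2=776/18889: DF=(1 − 776/18889·(0.966500))/(1+776/18889) = 1153/1250 ≈ 0.922400
step 3 [1.5y] bond c/2=3/80: DF=(160999/160000 − 3/80·(0.966500+0.922400))/(1+3/80) = 1127/1250 ≈ 0.901600
step 4 [2y] zero: DF = P = 4367/5000 ≈ 0.873400
step 5 [2.5y] bond c/2=27/800: DF=(204211/200000 − 27/800·(0.966500+0.922400+0.901600+0.873400))/(1+27/800) = 8681/10000 ≈ 0.868100
step 6 [3y] swap r/2=38/1345: DF=(1 − 38/1345·(0.966500+0.922400+0.901600+0.873400+0.868100))/(1+38/1345) = 106/125 ≈ 0.848000
step 7 [3.5y] swap r/2=1603/62197: DF=(1 − 1603/62197·(0.966500+0.922400+0.901600+0.873400+0.868100+0.848000))/(1+1603/62197) = 8397/10000 ≈ 0.839700
step 8 [4y] swap r/2=1838/70359: DF=(1 − 1838/70359·(0.966500+0.922400+0.901600+0.873400+0.868100+0.848000+0.839700))/(1+1838/70359) = 4081/5000 ≈ 0.816200

1 1/2 1933/2000
2 1 1153/1250
3 3/2 1127/1250
4 2 4367/5000
5 5/2 8681/10000
6 3 106/125
7 7/2 8397/10000
8 4 4081/5000
DF(1.5y) is solved at step 3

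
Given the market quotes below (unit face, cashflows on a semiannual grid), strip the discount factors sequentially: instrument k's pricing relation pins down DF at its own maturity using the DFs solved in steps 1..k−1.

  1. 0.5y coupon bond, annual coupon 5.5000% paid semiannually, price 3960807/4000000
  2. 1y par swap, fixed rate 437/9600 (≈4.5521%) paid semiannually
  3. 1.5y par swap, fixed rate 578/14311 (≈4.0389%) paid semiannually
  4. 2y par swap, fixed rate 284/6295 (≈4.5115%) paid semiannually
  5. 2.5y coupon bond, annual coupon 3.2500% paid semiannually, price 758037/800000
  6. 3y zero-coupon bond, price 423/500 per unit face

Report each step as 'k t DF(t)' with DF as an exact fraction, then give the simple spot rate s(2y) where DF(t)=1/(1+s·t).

step 1 [0.5y] bond c/2=11/400: DF=(3960807/4000000 − 11/400·(0))/(1+11/400) = 9637/10000 ≈ 0.963700
step 2 [1y] swap r/2=437/19200: DF=(1 − 437/19200·(0.963700))/(1+437/19200) = 9563/10000 ≈ 0.956300
step 3 [1.5y] swap r/2=289/14311: DF=(1 − 289/14311·(0.963700+0.956300))/(1+289/14311) = 4711/5000 ≈ 0.942200
step 4 [2y] swap r/2=142/6295: DF=(1 − 142/6295·(0.963700+0.956300+0.942200))/(1+142/6295) = 2287/2500 ≈ 0.914800
step 5 [2.5y] bond c/2=13/800: DF=(758037/800000 − 13/800·(0.963700+0.956300+0.942200+0.914800))/(1+13/800) = 109/125 ≈ 0.872000
step 6 [3y] zero: DF = P = 423/500 ≈ 0.846000

1 1/2 9637/10000
2 1 9563/10000
3 3/2 4711/5000
4 2 2287/2500
5 5/2 109/125
6 3 423/500
s(2y) = (1/(2287/2500) − 1)/(2) = 213/4574 ≈ 4.6568%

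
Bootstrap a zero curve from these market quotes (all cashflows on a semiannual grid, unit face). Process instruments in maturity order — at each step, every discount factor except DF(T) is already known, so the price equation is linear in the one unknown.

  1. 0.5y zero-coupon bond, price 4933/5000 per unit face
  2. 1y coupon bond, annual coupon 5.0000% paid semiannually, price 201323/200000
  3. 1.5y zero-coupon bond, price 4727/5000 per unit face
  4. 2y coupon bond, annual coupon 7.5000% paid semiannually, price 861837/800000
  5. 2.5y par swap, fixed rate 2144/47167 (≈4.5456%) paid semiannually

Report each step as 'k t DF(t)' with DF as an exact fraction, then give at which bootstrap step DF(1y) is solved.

step 1 [0.5y] zero: DF = P = 4933/5000 ≈ 0.986600
step 2 [1y] bond c/2=1/40: DF=(201323/200000 − 1/40·(0.986600))/(1+1/40) = 479/500 ≈ 0.958000
step 3 [1.5y] zero: DF = P = 4727/5000 ≈ 0.945400
step 4 [2y] bond c/2=3/80: DF=(861837/800000 − 3/80·(0.986600+0.958000+0.945400))/(1+3/80) = 9339/10000 ≈ 0.933900
step 5 [2.5y] swap r/2=1072/47167: DF=(1 − 1072/47167·(0.986600+0.958000+0.945400+0.933900))/(1+1072/47167) = 558/625 ≈ 0.892800

1 1/2 4933/5000
2 1 479/500
3 3/2 4727/5000
4 2 9339/10000
5 5/2 558/625
DF(1y) is solved at step 2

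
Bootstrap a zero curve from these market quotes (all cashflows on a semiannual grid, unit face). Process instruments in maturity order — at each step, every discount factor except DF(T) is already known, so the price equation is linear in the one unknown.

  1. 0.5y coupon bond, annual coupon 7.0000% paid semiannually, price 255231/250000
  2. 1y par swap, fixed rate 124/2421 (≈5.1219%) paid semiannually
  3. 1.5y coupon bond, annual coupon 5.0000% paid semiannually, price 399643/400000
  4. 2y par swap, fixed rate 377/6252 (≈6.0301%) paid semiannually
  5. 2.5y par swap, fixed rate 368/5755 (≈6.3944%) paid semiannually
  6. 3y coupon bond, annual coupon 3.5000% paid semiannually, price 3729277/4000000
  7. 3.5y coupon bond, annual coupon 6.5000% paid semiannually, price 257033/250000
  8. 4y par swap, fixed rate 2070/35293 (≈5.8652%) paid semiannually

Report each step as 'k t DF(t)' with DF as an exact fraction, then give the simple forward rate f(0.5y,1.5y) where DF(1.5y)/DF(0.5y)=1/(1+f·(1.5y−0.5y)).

1 1/2 1233/1250
2 1 594/625
3 3/2 371/400
4 2 8869/10000
5 5/2 533/625
6 3 8371/10000
7 7/2 1649/2000
8 4 793/1000
f(0.5y,1.5y) = ((1233/1250)/(371/400) − 1)/(1) = 589/9275 ≈ 6.3504%

step 1 [0.5y] bond c/2=7/200: DF=(255231/250000 − 7/200·(0))/(1+7/200) = 1233/1250 ≈ 0.986400
step 2 [1y] swap r/2=62/2421: DF=(1 − 62/2421·(0.986400))/(1+62/2421) = 594/625 ≈ 0.950400
step 3 [1.5y] bond c/2=1/40: DF=(399643/400000 − 1/40·(0.986400+0.950400))/(1+1/40) = 371/400 ≈ 0.927500
step 4 [2y] swap r/2=377/12504: DF=(1 − 377/12504·(0.986400+0.950400+0.927500))/(1+377/12504) = 8869/10000 ≈ 0.886900
step 5 [2.5y] swap r/2=184/5755: DF=(1 − 184/5755·(0.986400+0.950400+0.927500+0.886900))/(1+184/5755) = 533/625 ≈ 0.852800
step 6 [3y] bond c/2=7/400: DF=(3729277/4000000 − 7/400·(0.986400+0.950400+0.927500+0.886900+0.852800))/(1+7/400) = 8371/10000 ≈ 0.837100
step 7 [3.5y] bond c/2=13/400: DF=(257033/250000 − 13/400·(0.986400+0.950400+0.927500+0.886900+0.852800+0.837100))/(1+13/400) = 1649/2000 ≈ 0.824500
step 8 [4y] swap r/2=1035/35293: DF=(1 − 1035/35293·(0.986400+0.950400+0.927500+0.886900+0.852800+0.837100+0.824500))/(1+1035/35293) = 793/1000 ≈ 0.793000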